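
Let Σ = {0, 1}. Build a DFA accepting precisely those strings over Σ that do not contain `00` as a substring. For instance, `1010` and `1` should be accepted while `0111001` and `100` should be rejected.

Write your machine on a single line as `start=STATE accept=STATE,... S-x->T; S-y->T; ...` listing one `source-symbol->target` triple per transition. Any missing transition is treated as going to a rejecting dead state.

Track partial matches of the forbidden pattern `00`. State C is a dead state reached once `00` has occurred; every other state accepts. A means no part of `00` is currently matched.
3 states suffice.
       0  1 
>* A   B  A 
 * B   C  A 
   C   C  C 
(> = start, * = accepting)

start=A; accept=A,B; A-0->B; A-1->A; B-0->C; B-1->A; C-0->C; C-1->C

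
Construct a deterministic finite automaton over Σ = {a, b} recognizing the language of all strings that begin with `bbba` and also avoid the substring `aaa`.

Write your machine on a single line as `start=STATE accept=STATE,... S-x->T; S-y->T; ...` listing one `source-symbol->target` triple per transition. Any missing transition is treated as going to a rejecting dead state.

Handle the two conditions separately and then intersect. The first has 6 states tracking whether the input so far still matches the prefix `bbba`; the second has 4 states tracking partial matches of the forbidden pattern `aaa`. A product state is a pair (one from each), accepting exactly when both do. After merging equivalent states the machine shrinks.
        a   b  
>  s0   s1  s2 
   s1   s1  s1 
   s2   s1  s3 
   s3   s1  s4 
   s4   s5  s1 
 * s5   s6  s7 
 * s6   s1  s7 
 * s7   s5  s7 
(> = start, * = accepting)

start=s0; accept=s5,s6,s7; s0-a->s1; s0-b->s2; s1-a->s1; s1-b->s1; s2-a->s1; s2-b->s3; s3-a->s1; s3-b->s4; s4-a->s5; s4-b->s1; s5-a->s6; s5-b->s7; s6-a->s1; s6-b->s7; s7-a->s5; s7-b->s7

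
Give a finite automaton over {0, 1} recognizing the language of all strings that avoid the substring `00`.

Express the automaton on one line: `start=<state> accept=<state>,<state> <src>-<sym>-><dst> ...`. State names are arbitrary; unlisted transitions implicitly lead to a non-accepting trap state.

start=A accept=A,B A-0->B A-1->A B-0->C B-1->A C-0->C C-1->C

Track partial matches of the forbidden pattern `00`. State C is a dead state reached once `00` has occurred; every other state accepts. A means no part of `00` is currently matched.
A 3-state machine:
       0  1 
>* A   B  A 
 * B   C  A 
   C   C  C 
(> = start, * = accepting)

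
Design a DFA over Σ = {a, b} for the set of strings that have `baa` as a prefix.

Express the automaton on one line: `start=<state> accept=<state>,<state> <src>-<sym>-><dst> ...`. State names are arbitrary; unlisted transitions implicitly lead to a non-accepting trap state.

start=q0 accept=q3 q0-a->q4 q0-b->q1 q1-a->q2 q1-b->q4 q2-a->q3 q2-b->q4 q3-a->q3 q3-b->q3 q4-a->q4 q4-b->q4

Walk along `baa` while the input agrees: from q0 take `b` to q1, and so on. Any deviation drops to the rejecting sink q4. Once q3 is reached the prefix is confirmed and every continuation is accepted.
5 states suffice.
        a   b  
>  q0   q4  q1 
   q1   q2  q4 
   q2   q3  q4 
 * q3   q3  q3 
   q4   q4  q4 
(> = start, * = accepting)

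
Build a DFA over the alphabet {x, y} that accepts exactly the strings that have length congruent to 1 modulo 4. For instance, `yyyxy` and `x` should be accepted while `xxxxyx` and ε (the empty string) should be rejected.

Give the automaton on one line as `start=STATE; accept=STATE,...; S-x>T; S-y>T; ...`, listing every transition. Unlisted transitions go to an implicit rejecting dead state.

start=q0; accept=q1; q0-x>q1; q0-y>q1; q1-x>q2; q1-y>q2; q2-x>q3; q2-y>q3; q3-x>q0; q3-y>q0

Only the length mod 4 matters, so use a 4-cycle: from any state, every input symbol moves to the next state, wrapping q3 back to q0. Mark q1 accepting.
        x   y  
>  q0   q1  q1 
 * q1   q2  q2 
   q2   q3  q3 
   q3   q0  q0 
(> = start, * = accepting)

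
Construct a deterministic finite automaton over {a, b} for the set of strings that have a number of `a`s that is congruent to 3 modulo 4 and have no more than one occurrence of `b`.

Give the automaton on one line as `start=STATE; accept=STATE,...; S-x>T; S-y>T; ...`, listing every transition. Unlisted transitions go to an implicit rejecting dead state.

Run two small machines in parallel and take their product. The first has 4 states tracking the count of `a`s modulo 4; the second has 3 states tracking the count of `b`s, saturating at 2. A product state is a pair (one from each), accepting exactly when both do.
          a    b  
>  S0     S1   S2 
   S1     S3   S4 
   S2     S4   S5 
   S3     S6   S7 
   S4     S7   S8 
   S5     S8   S5 
 * S6     S0   S9 
   S7     S9  S10 
   S8    S10   S8 
 * S9     S2  S11 
   S10   S11  S10 
   S11    S5  S11 
(> = start, * = accepting)

start=S0; accept=S6,S9; S0-a>S1; S0-b>S2; S1-a>S3; S1-b>S4; S2-a>S4; S2-b>S5; S3-a>S6; S3-b>S7; S4-a>S7; S4-b>S8; S5-a>S8; S5-b>S5; S6-a>S0; S6-b>S9; S7-a>S9; S7-b>S10; S8-a>S10; S8-b>S8; S9-a>S2; S9-b>S11; S10-a>S11; S10-b>S10; S11-a>S5; S11-b>S11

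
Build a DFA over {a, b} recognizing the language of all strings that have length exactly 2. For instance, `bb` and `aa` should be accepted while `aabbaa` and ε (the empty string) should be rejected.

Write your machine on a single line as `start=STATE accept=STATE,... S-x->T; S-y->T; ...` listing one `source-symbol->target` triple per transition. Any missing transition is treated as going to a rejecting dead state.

start=s0; accept=s2; s0-a->s1; s0-b->s1; s1-a->s2; s1-b->s2; s2-a->s3; s2-b->s3; s3-a->s3; s3-b->s3

We only need to distinguish lengths 0, 1, …, 2, and '>2'. Chain s0 → s1 → s2 → s3 on every symbol, with s3 looping. Accepting states: {s2}.
A 4-state machine:
        a   b  
>  s0   s1  s1 
   s1   s2  s2 
 * s2   s3  s3 
   s3   s3  s3 
(> = start, * = accepting)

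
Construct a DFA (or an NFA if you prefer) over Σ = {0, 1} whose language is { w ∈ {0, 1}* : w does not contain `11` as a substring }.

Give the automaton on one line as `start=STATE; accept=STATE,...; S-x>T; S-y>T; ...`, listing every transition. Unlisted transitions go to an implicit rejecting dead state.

This is the complement of 'contains `11`'. Use the same substring-matching states — S0 through S2 holding how much of `11` has just been matched — but flip the accepting set: everything except the trap S2 accepts.
3 states suffice.
        0   1  
>* S0   S0  S1 
 * S1   S0  S2 
   S2   S2  S2 
(> = start, * = accepting)

start=S0; accept=S0,S1; S0-0>S0; S0-1>S1; S1-0>S0; S1-1>S2; S2-0>S2; S2-1>S2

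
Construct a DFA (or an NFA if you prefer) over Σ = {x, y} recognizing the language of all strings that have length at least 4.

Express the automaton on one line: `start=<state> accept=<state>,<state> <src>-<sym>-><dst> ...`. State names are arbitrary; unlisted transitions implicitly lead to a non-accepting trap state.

We only need to distinguish lengths 0, 1, …, 4, and '>4'. Chain q0 → q1 → q2 → q3 → q4 → q5 on every symbol, with q5 looping. Accepting states: {q4, q5}.
With 6 states:
        x   y  
>  q0   q1  q1 
   q1   q2  q2 
   q2   q3  q3 
   q3   q4  q4 
 * q4   q5  q5 
 * q5   q5  q5 
(> = start, * = accepting)

start=q0 accept=q4,q5 q0-x->q1 q0-y->q1 q1-x->q2 q1-y->q2 q2-x->q3 q2-y->q3 q3-x->q4 q3-y->q4 q4-x->q5 q4-y->q5 q5-x->q5 q5-y->q5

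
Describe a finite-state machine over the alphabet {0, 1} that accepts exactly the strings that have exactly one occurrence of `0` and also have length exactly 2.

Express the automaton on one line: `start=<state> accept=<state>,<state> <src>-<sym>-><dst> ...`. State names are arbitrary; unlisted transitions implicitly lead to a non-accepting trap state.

start=q0 accept=q4 q0-0->q1 q0-1->q2 q1-0->q3 q1-1->q4 q2-0->q4 q2-1->q3 q3-0->q3 q3-1->q3 q4-0->q3 q4-1->q3

Handle the two conditions separately and then intersect. One (3 states) tracks the count of `0`s, saturating at 2; the other (4 states) tracks the input length, saturating at 3. Each combined state is a pair, one component from each; accept when both components accept. After merging equivalent states the machine shrinks.
5 states suffice.
        0   1  
>  q0   q1  q2 
   q1   q3  q4 
   q2   q4  q3 
   q3   q3  q3 
 * q4   q3  q3 
(> = start, * = accepting)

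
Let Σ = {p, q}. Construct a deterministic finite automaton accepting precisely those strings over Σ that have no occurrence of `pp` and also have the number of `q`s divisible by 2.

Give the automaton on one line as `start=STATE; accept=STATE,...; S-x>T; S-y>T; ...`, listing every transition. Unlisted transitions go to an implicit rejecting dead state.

Build one automaton per condition and run them in lockstep. One (3 states) tracks partial matches of the forbidden pattern `pp`; the other (2 states) tracks the count of `q`s modulo 2. Each combined state is a pair, one component from each; accept when both components accept.
6 states suffice.
        p   q  
>* s0   s1  s2 
 * s1   s3  s2 
   s2   s4  s0 
   s3   s3  s5 
   s4   s5  s0 
   s5   s5  s3 
(> = start, * = accepting)

start=s0; accept=s0,s1; s0-p>s1; s0-q>s2; s1-p>s3; s1-q>s2; s2-p>s4; s2-q>s0; s3-p>s3; s3-q>s5; s4-p>s5; s4-q>s0; s5-p>s5; s5-q>s3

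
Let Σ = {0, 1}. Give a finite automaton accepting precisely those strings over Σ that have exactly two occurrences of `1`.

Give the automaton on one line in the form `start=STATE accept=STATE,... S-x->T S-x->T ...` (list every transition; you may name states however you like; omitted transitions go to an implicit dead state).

Count `1`s, saturating at 3: states A through C mean 0 through 2 `1`s seen; D means more than 2. Each `1` increments (capped at D); other symbols loop. Accept from {C}.
4 states suffice.
       0  1 
>  A   A  B 
   B   B  C 
 * C   C  D 
   D   D  D 
(> = start, * = accepting)

start=A accept=C A-0->A A-1->B B-0->B B-1->C C-0->C C-1->D D-0->D D-1->D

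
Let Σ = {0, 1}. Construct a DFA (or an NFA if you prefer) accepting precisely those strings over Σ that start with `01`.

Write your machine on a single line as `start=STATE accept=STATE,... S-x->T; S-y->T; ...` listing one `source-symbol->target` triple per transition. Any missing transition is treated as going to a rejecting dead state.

start=s0; accept=s2; s0-0->s1; s0-1->s3; s1-0->s3; s1-1->s2; s2-0->s2; s2-1->s2; s3-0->s3; s3-1->s3

Check the first 2 symbols one by one: s0 through s1 record how many have matched `01` so far; any wrong symbol goes to the dead state s3. After all 2 match we enter the accepting sink s2.
4 states suffice.
        0   1  
>  s0   s1  s3 
   s1   s3  s2 
 * s2   s2  s2 
   s3   s3  s3 
(> = start, * = accepting)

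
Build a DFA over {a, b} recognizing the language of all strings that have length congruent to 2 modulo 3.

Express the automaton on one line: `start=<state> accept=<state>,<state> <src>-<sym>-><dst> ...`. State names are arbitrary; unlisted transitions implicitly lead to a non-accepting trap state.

start=S0 accept=S2 S0-a->S1 S0-b->S1 S1-a->S2 S1-b->S2 S2-a->S0 S2-b->S0

Only the length mod 3 matters, so use a 3-cycle: from any state, every input symbol moves to the next state, wrapping S2 back to S0. Mark S2 accepting.
3 states suffice.
        a   b  
>  S0   S1  S1 
   S1   S2  S2 
 * S2   S0  S0 
(> = start, * = accepting)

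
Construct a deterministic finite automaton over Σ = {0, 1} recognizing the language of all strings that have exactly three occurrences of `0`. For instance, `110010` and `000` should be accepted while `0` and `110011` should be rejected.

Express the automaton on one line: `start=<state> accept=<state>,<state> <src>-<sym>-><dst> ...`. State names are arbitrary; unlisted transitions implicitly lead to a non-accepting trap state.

start=q0 accept=q3 q0-0->q1 q0-1->q0 q1-0->q2 q1-1->q1 q2-0->q3 q2-1->q2 q3-0->q4 q3-1->q3 q4-0->q4 q4-1->q4

Count `0`s, saturating at 4: states q0 through q3 mean 0 through 3 `0`s seen; q4 means more than 3. Each `0` increments (capped at q4); other symbols loop. Accept from {q3}.
        0   1  
>  q0   q1  q0 
   q1   q2  q1 
   q2   q3  q2 
 * q3   q4  q3 
   q4   q4  q4 
(> = start, * = accepting)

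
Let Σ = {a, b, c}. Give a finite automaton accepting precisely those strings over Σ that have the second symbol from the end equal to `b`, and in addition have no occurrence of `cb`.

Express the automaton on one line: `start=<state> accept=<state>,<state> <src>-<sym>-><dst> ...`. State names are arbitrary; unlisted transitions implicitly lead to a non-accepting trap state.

start=s0 accept=s3,s4,s5 s0-a->s0 s0-b->s1 s0-c->s2 s1-a->s3 s1-b->s4 s1-c->s5 s2-a->s0 s2-b->s6 s2-c->s2 s3-a->s0 s3-b->s1 s3-c->s2 s4-a->s3 s4-b->s4 s4-c->s5 s5-a->s0 s5-b->s6 s5-c->s2 s6-a->s6 s6-b->s6 s6-c->s6

Run two small machines in parallel and take their product. One (13 states) tracks the last 2 symbols read; the other (3 states) tracks partial matches of the forbidden pattern `cb`. Each combined state is a pair, one component from each; accept when both components accept. Minimizing collapses redundant product states.
7 states suffice.
        a   b   c  
>  s0   s0  s1  s2 
   s1   s3  s4  s5 
   s2   s0  s6  s2 
 * s3   s0  s1  s2 
 * s4   s3  s4  s5 
 * s5   s0  s6  s2 
   s6   s6  s6  s6 
(> = start, * = accepting)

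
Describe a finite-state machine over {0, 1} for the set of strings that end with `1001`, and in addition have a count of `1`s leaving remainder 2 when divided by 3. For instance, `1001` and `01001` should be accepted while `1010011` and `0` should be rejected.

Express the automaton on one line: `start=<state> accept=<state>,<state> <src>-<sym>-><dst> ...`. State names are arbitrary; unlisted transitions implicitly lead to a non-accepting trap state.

Handle the two conditions separately and then intersect. The first has 5 states tracking how much of the suffix `1001` has currently been matched; the second has 3 states tracking the count of `1`s modulo 3. A product state is a pair (one from each), accepting exactly when both do.
A 15-state machine:
          0    1  
>  q0     q0   q1 
   q1     q2   q3 
   q2     q4   q3 
   q3     q5   q6 
   q4     q7   q8 
   q5     q9   q6 
   q6    q10   q1 
   q7     q7   q3 
 * q8     q5   q6 
   q9    q11  q12 
   q10   q13   q1 
   q11   q11   q6 
   q12   q10   q1 
   q13    q0  q14 
   q14    q2   q3 
(> = start, * = accepting)

start=q0 accept=q8 q0-0->q0 q0-1->q1 q1-0->q2 q1-1->q3 q2-0->q4 q2-1->q3 q3-0->q5 q3-1->q6 q4-0->q7 q4-1->q8 q5-0->q9 q5-1->q6 q6-0->q10 q6-1->q1 q7-0->q7 q7-1->q3 q8-0->q5 q8-1->q6 q9-0->q11 q9-1->q12 q10-0->q13 q10-1->q1 q11-0->q11 q11-1->q6 q12-0->q10 q12-1->q1 q13-0->q0 q13-1->q14 q14-0->q2 q14-1->q3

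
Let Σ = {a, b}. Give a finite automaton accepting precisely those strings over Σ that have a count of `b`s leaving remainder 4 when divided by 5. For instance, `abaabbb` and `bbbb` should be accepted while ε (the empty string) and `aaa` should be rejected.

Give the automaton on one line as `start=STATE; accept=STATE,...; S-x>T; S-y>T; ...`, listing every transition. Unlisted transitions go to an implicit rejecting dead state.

The only thing that matters is how many `b`s have appeared, reduced mod 5. Use one state per residue: q0 for 0, …, q4 for 4. Reading `b` moves to the next residue; anything else stays put. q4 is accepting.
With 5 states:
        a   b  
>  q0   q0  q1 
   q1   q1  q2 
   q2   q2  q3 
   q3   q3  q4 
 * q4   q4  q0 
(> = start, * = accepting)

start=q0; accept=q4; q0-a>q0; q0-b>q1; q1-a>q1; q1-b>q2; q2-a>q2; q2-b>q3; q3-a>q3; q3-b>q4; q4-a>q4; q4-b>q0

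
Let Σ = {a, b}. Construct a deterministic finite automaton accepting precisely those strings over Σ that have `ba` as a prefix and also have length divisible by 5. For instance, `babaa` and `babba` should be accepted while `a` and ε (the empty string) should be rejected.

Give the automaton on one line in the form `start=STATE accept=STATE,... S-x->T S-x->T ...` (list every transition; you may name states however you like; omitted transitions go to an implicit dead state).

start=q0 accept=q10 q0-a->q1 q0-b->q2 q1-a->q3 q1-b->q3 q2-a->q4 q2-b->q3 q3-a->q5 q3-b->q5 q4-a->q6 q4-b->q6 q5-a->q7 q5-b->q7 q6-a->q8 q6-b->q8 q7-a->q9 q7-b->q9 q8-a->q10 q8-b->q10 q9-a->q1 q9-b->q1 q10-a->q11 q10-b->q11 q11-a->q4 q11-b->q4

Build one automaton per condition and run them in lockstep. One (4 states) tracks whether the input so far still matches the prefix `ba`; the other (5 states) tracks the input length modulo 5. Each combined state is a pair, one component from each; accept when both components accept.
A 12-state machine:
          a    b  
>  q0     q1   q2 
   q1     q3   q3 
   q2     q4   q3 
   q3     q5   q5 
   q4     q6   q6 
   q5     q7   q7 
   q6     q8   q8 
   q7     q9   q9 
   q8    q10  q10 
   q9     q1   q1 
 * q10   q11  q11 
   q11    q4   q4 
(> = start, * = accepting)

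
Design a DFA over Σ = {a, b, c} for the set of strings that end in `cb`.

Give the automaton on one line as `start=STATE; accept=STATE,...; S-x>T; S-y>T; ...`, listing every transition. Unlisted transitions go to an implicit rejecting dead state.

start=s0; accept=s2; s0-a>s0; s0-b>s0; s0-c>s1; s1-a>s0; s1-b>s2; s1-c>s1; s2-a>s0; s2-b>s0; s2-c>s1

Remember how much of `cb` the current input suffix matches. State s0 means no match yet; s1 means the last symbol is `c`; s2 means the last 2 symbols are `cb`. Only s2 accepts. On a mismatch, fall back to the longest proper suffix that is still a prefix of `cb`.
With 3 states:
        a   b   c  
>  s0   s0  s0  s1 
   s1   s0  s2  s1 
 * s2   s0  s0  s1 
(> = start, * = accepting)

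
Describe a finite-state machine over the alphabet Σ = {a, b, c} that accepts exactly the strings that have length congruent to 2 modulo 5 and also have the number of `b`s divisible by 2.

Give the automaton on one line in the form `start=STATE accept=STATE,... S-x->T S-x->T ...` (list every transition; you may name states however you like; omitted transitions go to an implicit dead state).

start=q0 accept=q3 q0-a->q1 q0-b->q2 q0-c->q1 q1-a->q3 q1-b->q4 q1-c->q3 q2-a->q4 q2-b->q3 q2-c->q4 q3-a->q5 q3-b->q6 q3-c->q5 q4-a->q6 q4-b->q5 q4-c->q6 q5-a->q7 q5-b->q8 q5-c->q7 q6-a->q8 q6-b->q7 q6-c->q8 q7-a->q0 q7-b->q9 q7-c->q0 q8-a->q9 q8-b->q0 q8-c->q9 q9-a->q2 q9-b->q1 q9-c->q2

Handle the two conditions separately and then intersect. The first has 5 states tracking the input length modulo 5; the second has 2 states tracking the count of `b`s modulo 2. A product state is a pair (one from each), accepting exactly when both do.
A 10-state machine:
        a   b   c  
>  q0   q1  q2  q1 
   q1   q3  q4  q3 
   q2   q4  q3  q4 
 * q3   q5  q6  q5 
   q4   q6  q5  q6 
   q5   q7  q8  q7 
   q6   q8  q7  q8 
   q7   q0  q9  q0 
   q8   q9  q0  q9 
   q9   q2  q1  q2 
(> = start, * = accepting)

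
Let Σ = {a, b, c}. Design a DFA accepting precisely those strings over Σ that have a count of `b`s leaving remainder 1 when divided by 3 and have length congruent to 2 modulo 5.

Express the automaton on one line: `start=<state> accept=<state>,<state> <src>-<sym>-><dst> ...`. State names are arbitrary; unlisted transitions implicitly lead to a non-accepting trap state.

start=q0 accept=q4 q0-a->q1 q0-b->q2 q0-c->q1 q1-a->q3 q1-b->q4 q1-c->q3 q2-a->q4 q2-b->q5 q2-c->q4 q3-a->q6 q3-b->q7 q3-c->q6 q4-a->q7 q4-b->q8 q4-c->q7 q5-a->q8 q5-b->q6 q5-c->q8 q6-a->q9 q6-b->q10 q6-c->q9 q7-a->q10 q7-b->q11 q7-c->q10 q8-a->q11 q8-b->q9 q8-c->q11 q9-a->q0 q9-b->q12 q9-c->q0 q10-a->q12 q10-b->q13 q10-c->q12 q11-a->q13 q11-b->q0 q11-c->q13 q12-a->q2 q12-b->q14 q12-c->q2 q13-a->q14 q13-b->q1 q13-c->q14 q14-a->q5 q14-b->q3 q14-c->q5

Run two small machines in parallel and take their product. The first has 3 states tracking the count of `b`s modulo 3; the second has 5 states tracking the input length modulo 5. A product state is a pair (one from each), accepting exactly when both do.
15 states suffice.
          a    b    c  
>  q0     q1   q2   q1 
   q1     q3   q4   q3 
   q2     q4   q5   q4 
   q3     q6   q7   q6 
 * q4     q7   q8   q7 
   q5     q8   q6   q8 
   q6     q9  q10   q9 
   q7    q10  q11  q10 
   q8    q11   q9  q11 
   q9     q0  q12   q0 
   q10   q12  q13  q12 
   q11   q13   q0  q13 
   q12    q2  q14   q2 
   q13   q14   q1  q14 
   q14    q5   q3   q5 
(> = start, * = accepting)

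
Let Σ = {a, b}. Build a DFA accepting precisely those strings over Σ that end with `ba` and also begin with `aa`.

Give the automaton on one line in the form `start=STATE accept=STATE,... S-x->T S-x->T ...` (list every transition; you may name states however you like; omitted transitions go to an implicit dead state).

start=q0 accept=q5 q0-a->q1 q0-b->q2 q1-a->q3 q1-b->q2 q2-a->q2 q2-b->q2 q3-a->q3 q3-b->q4 q4-a->q5 q4-b->q4 q5-a->q3 q5-b->q4

Build one automaton per condition and run them in lockstep. The first has 3 states tracking how much of the suffix `ba` has currently been matched; the second has 4 states tracking whether the input so far still matches the prefix `aa`. A product state is a pair (one from each), accepting exactly when both do. Minimizing collapses redundant product states.
6 states suffice.
        a   b  
>  q0   q1  q2 
   q1   q3  q2 
   q2   q2  q2 
   q3   q3  q4 
   q4   q5  q4 
 * q5   q3  q4 
(> = start, * = accepting)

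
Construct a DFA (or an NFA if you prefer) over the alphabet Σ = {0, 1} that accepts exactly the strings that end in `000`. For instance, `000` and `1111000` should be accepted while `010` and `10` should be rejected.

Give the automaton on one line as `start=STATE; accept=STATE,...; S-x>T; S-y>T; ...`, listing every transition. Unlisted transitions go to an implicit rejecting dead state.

Remember how much of `000` the current input suffix matches. State s0 means no match yet; s1 means the last symbol is `0`; s2 means the last 2 symbols are `00`; s3 means the last 3 symbols are `000`. Only s3 accepts. On a mismatch, fall back to the longest proper suffix that is still a prefix of `000`.
With 4 states:
        0   1  
>  s0   s1  s0 
   s1   s2  s0 
   s2   s3  s0 
 * s3   s3  s0 
(> = start, * = accepting)

start=s0; accept=s3; s0-0>s1; s0-1>s0; s1-0>s2; s1-1>s0; s2-0>s3; s2-1>s0; s3-0>s3; s3-1>s0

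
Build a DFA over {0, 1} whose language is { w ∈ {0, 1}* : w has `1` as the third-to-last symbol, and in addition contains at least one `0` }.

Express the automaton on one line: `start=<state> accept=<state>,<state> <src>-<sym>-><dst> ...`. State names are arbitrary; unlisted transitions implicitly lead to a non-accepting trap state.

Handle the two conditions separately and then intersect. One (15 states) tracks the last 3 symbols read; the other (3 states) tracks the count of `0`s, saturating at 2. Each combined state is a pair, one component from each; accept when both components accept. After merging equivalent states the machine shrinks.
       0  1 
>  A   B  C 
   B   B  D 
   C   E  F 
   D   E  G 
   E   H  I 
   F   J  F 
   G   J  K 
 * H   B  D 
 * I   E  G 
 * J   H  I 
 * K   J  K 
(> = start, * = accepting)

start=A accept=H,I,J,K A-0->B A-1->C B-0->B B-1->D C-0->E C-1->F D-0->E D-1->G E-0->H E-1->I F-0->J F-1->F G-0->J G-1->K H-0->B H-1->D I-0->E I-1->G J-0->H J-1->I K-0->J K-1->K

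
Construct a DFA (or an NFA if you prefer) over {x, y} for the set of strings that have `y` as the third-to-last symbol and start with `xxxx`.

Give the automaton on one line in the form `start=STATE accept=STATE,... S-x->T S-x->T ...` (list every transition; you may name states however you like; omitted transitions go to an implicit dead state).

start=A accept=J,K,L,M A-x->B A-y->C B-x->D B-y->C C-x->C C-y->C D-x->E D-y->C E-x->F E-y->C F-x->F F-y->G G-x->H G-y->I H-x->J H-y->K I-x->L I-y->M J-x->F J-y->G K-x->H K-y->I L-x->J L-y->K M-x->L M-y->M

Build one automaton per condition and run them in lockstep. The first has 15 states tracking the last 3 symbols read; the second has 6 states tracking whether the input so far still matches the prefix `xxxx`. A product state is a pair (one from each), accepting exactly when both do. Equivalent product states are then merged.
With 13 states:
       x  y 
>  A   B  C 
   B   D  C 
   C   C  C 
   D   E  C 
   E   F  C 
   F   F  G 
   G   H  I 
   H   J  K 
   I   L  M 
 * J   F  G 
 * K   H  I 
 * L   J  K 
 * M   L  M 
(> = start, * = accepting)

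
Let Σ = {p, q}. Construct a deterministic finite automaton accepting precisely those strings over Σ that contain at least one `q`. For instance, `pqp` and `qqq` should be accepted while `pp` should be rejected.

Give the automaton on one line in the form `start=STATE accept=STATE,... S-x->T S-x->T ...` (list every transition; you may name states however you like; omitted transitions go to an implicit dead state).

start=A accept=B,C A-p->A A-q->B B-p->B B-q->C C-p->C C-q->C

Only the number of `q`s matters, and only up to 2. Make a chain A → B → C advanced by each `q` (with C absorbing); every other symbol self-loops. The accepting set is {B, C}.
3 states suffice.
       p  q 
>  A   A  B 
 * B   B  C 
 * C   C  C 
(> = start, * = accepting)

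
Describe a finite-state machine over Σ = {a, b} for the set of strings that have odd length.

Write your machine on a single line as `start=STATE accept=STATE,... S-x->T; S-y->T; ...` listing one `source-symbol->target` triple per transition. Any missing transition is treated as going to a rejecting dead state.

Only the length mod 2 matters, so use a 2-cycle: from any state, every input symbol moves to the next state, wrapping s1 back to s0. Mark s1 accepting.
With 2 states:
        a   b  
>  s0   s1  s1 
 * s1   s0  s0 
(> = start, * = accepting)

start=s0; accept=s1; s0-a->s1; s0-b->s1; s1-a->s0; s1-b->s0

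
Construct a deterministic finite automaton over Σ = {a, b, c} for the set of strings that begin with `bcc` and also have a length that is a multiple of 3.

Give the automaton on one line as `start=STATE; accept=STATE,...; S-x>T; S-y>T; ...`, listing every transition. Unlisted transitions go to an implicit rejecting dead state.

Build one automaton per condition and run them in lockstep. The first has 5 states tracking whether the input so far still matches the prefix `bcc`; the second has 3 states tracking the input length modulo 3. A product state is a pair (one from each), accepting exactly when both do. After merging equivalent states the machine shrinks.
A 7-state machine:
        a   b   c  
>  s0   s1  s2  s1 
   s1   s1  s1  s1 
   s2   s1  s1  s3 
   s3   s1  s1  s4 
 * s4   s5  s5  s5 
   s5   s6  s6  s6 
   s6   s4  s4  s4 
(> = start, * = accepting)

start=s0; accept=s4; s0-a>s1; s0-b>s2; s0-c>s1; s1-a>s1; s1-b>s1; s1-c>s1; s2-a>s1; s2-b>s1; s2-c>s3; s3-a>s1; s3-b>s1; s3-c>s4; s4-a>s5; s4-b>s5; s4-c>s5; s5-a>s6; s5-b>s6; s5-c>s6; s6-a>s4; s6-b>s4; s6-c>s4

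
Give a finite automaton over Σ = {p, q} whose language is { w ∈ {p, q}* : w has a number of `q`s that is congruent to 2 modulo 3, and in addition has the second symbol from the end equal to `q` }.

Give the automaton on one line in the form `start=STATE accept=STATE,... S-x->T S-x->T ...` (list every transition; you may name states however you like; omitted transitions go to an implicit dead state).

Handle the two conditions separately and then intersect. One (3 states) tracks the count of `q`s modulo 3; the other (7 states) tracks the last 2 symbols read. Each combined state is a pair, one component from each; accept when both components accept. Equivalent product states are then merged.
7 states suffice.
        p   q  
>  S0   S0  S1 
   S1   S2  S3 
   S2   S2  S4 
 * S3   S5  S0 
   S4   S5  S0 
 * S5   S6  S0 
   S6   S6  S0 
(> = start, * = accepting)

start=S0 accept=S3,S5 S0-p->S0 S0-q->S1 S1-p->S2 S1-q->S3 S2-p->S2 S2-q->S4 S3-p->S5 S3-q->S0 S4-p->S5 S4-q->S0 S5-p->S6 S5-q->S0 S6-p->S6 S6-q->S0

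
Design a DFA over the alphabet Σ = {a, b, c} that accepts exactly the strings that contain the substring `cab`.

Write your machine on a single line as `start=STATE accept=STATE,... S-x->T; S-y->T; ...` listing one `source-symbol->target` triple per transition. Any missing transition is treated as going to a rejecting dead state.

States S0..S2 record the length of the longest prefix of `cab` that matches the current input suffix. Reaching S3 means `cab` has been seen, and we stay there forever. Accept from S3.
4 states suffice.
        a   b   c  
>  S0   S0  S0  S1 
   S1   S2  S0  S1 
   S2   S0  S3  S1 
 * S3   S3  S3  S3 
(> = start, * = accepting)

start=S0; accept=S3; S0-a->S0; S0-b->S0; S0-c->S1; S1-a->S2; S1-b->S0; S1-c->S1; S2-a->S0; S2-b->S3; S2-c->S1; S3-a->S3; S3-b->S3; S3-c->S3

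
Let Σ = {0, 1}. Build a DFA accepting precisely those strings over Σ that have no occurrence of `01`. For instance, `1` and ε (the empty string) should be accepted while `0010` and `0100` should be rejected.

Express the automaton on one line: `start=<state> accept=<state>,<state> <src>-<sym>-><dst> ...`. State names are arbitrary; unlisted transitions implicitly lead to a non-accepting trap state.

Track partial matches of the forbidden pattern `01`. State q2 is a dead state reached once `01` has occurred; every other state accepts. q0 means no part of `01` is currently matched.
A 3-state machine:
        0   1  
>* q0   q1  q0 
 * q1   q1  q2 
   q2   q2  q2 
(> = start, * = accepting)

start=q0 accept=q0,q1 q0-0->q1 q0-1->q0 q1-0->q1 q1-1->q2 q2-0->q2 q2-1->q2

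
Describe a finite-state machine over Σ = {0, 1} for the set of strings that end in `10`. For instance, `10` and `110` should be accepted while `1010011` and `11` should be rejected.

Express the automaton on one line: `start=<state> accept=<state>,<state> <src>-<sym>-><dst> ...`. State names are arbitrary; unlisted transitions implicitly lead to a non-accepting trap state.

start=s0 accept=s2 s0-0->s0 s0-1->s1 s1-0->s2 s1-1->s1 s2-0->s0 s2-1->s1

Let each state record the length of the longest suffix of the input read so far that is also a prefix of `10`. s1 means the last symbol is `1`; s2 means the last 2 symbols are `10`. Accept only at s2, where the string currently ends in `10`.
        0   1  
>  s0   s0  s1 
   s1   s2  s1 
 * s2   s0  s1 
(> = start, * = accepting)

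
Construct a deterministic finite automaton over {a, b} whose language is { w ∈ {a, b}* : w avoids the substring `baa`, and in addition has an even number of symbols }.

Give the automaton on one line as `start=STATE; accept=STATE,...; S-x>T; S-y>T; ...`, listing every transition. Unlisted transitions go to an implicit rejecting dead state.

Handle the two conditions separately and then intersect. The first has 4 states tracking partial matches of the forbidden pattern `baa`; the second has 2 states tracking the input length modulo 2. A product state is a pair (one from each), accepting exactly when both do. Equivalent product states are then merged.
With 7 states:
        a   b  
>* s0   s1  s2 
   s1   s0  s3 
   s2   s4  s3 
 * s3   s5  s2 
 * s4   s6  s2 
   s5   s6  s3 
   s6   s6  s6 
(> = start, * = accepting)

start=s0; accept=s0,s3,s4; s0-a>s1; s0-b>s2; s1-a>s0; s1-b>s3; s2-a>s4; s2-b>s3; s3-a>s5; s3-b>s2; s4-a>s6; s4-b>s2; s5-a>s6; s5-b>s3; s6-a>s6; s6-b>s6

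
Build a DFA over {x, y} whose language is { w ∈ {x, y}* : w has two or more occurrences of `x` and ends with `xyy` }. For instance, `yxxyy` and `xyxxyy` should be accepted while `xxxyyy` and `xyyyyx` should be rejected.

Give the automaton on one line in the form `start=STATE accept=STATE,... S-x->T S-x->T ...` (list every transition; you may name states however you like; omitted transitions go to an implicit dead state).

Run two small machines in parallel and take their product. One (4 states) tracks the count of `x`s, saturating at 3; the other (4 states) tracks how much of the suffix `xyy` has currently been matched. Each combined state is a pair, one component from each; accept when both components accept. Equivalent product states are then merged.
5 states suffice.
        x   y  
>  q0   q1  q0 
   q1   q2  q1 
   q2   q2  q3 
   q3   q2  q4 
 * q4   q2  q1 
(> = start, * = accepting)

start=q0 accept=q4 q0-x->q1 q0-y->q0 q1-x->q2 q1-y->q1 q2-x->q2 q2-y->q3 q3-x->q2 q3-y->q4 q4-x->q2 q4-y->q1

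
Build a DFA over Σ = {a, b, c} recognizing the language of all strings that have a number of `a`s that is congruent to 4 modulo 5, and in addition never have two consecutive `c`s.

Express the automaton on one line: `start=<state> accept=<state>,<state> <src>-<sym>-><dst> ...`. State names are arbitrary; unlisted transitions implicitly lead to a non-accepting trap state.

Build one automaton per condition and run them in lockstep. The first has 5 states tracking the count of `a`s modulo 5; the second has 3 states tracking partial matches of the forbidden pattern `cc`. A product state is a pair (one from each), accepting exactly when both do.
A 15-state machine:
          a    b    c  
>  S0     S1   S0   S2 
   S1     S3   S1   S4 
   S2     S1   S0   S5 
   S3     S6   S3   S7 
   S4     S3   S1   S8 
   S5     S8   S5   S5 
   S6     S9   S6  S10 
   S7     S6   S3  S11 
   S8    S11   S8   S8 
 * S9     S0   S9  S12 
   S10    S9   S6  S13 
   S11   S13  S11  S11 
 * S12    S0   S9  S14 
   S13   S14  S13  S13 
   S14    S5  S14  S14 
(> = start, * = accepting)

start=S0 accept=S9,S12 S0-a->S1 S0-b->S0 S0-c->S2 S1-a->S3 S1-b->S1 S1-c->S4 S2-a->S1 S2-b->S0 S2-c->S5 S3-a->S6 S3-b->S3 S3-c->S7 S4-a->S3 S4-b->S1 S4-c->S8 S5-a->S8 S5-b->S5 S5-c->S5 S6-a->S9 S6-b->S6 S6-c->S10 S7-a->S6 S7-b->S3 S7-c->S11 S8-a->S11 S8-b->S8 S8-c->S8 S9-a->S0 S9-b->S9 S9-c->S12 S10-a->S9 S10-b->S6 S10-c->S13 S11-a->S13 S11-b->S11 S11-c->S11 S12-a->S0 S12-b->S9 S12-c->S14 S13-a->S14 S13-b->S13 S13-c->S13 S14-a->S5 S14-b->S14 S14-c->S14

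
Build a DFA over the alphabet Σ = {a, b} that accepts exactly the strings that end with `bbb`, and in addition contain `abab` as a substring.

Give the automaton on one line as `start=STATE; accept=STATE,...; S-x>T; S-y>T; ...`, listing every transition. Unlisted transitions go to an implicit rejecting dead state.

Build one automaton per condition and run them in lockstep. One (4 states) tracks how much of the suffix `bbb` has currently been matched; the other (5 states) tracks whether and how much of `abab` has been seen. Each combined state is a pair, one component from each; accept when both components accept. Minimizing collapses redundant product states.
An 8-state machine:
        a   b  
>  q0   q1  q0 
   q1   q1  q2 
   q2   q3  q0 
   q3   q1  q4 
   q4   q5  q6 
   q5   q5  q4 
   q6   q5  q7 
 * q7   q5  q7 
(> = start, * = accepting)

start=q0; accept=q7; q0-a>q1; q0-b>q0; q1-a>q1; q1-b>q2; q2-a>q3; q2-b>q0; q3-a>q1; q3-b>q4; q4-a>q5; q4-b>q6; q5-a>q5; q5-b>q4; q6-a>q5; q6-b>q7; q7-a>q5; q7-b>q7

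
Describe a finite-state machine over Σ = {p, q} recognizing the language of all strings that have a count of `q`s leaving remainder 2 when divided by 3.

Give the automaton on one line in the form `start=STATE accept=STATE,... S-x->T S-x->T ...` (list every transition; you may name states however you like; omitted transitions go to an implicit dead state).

start=s0 accept=s2 s0-p->s0 s0-q->s1 s1-p->s1 s1-q->s2 s2-p->s2 s2-q->s0

The only thing that matters is how many `q`s have appeared, reduced mod 3. Use one state per residue: s0 for 0, …, s2 for 2. Reading `q` moves to the next residue; anything else stays put. s2 is accepting.
With 3 states:
        p   q  
>  s0   s0  s1 
   s1   s1  s2 
 * s2   s2  s0 
(> = start, * = accepting)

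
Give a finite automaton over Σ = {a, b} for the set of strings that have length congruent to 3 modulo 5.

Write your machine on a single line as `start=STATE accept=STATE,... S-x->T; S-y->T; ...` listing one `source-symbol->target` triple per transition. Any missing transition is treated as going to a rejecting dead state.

start=S0; accept=S3; S0-a->S1; S0-b->S1; S1-a->S2; S1-b->S2; S2-a->S3; S2-b->S3; S3-a->S4; S3-b->S4; S4-a->S0; S4-b->S0

Count input length modulo 5: every symbol advances one step around the cycle S0 → S1 → S2 → S3 → S4 → S0. Accept at S3.
5 states suffice.
        a   b  
>  S0   S1  S1 
   S1   S2  S2 
   S2   S3  S3 
 * S3   S4  S4 
   S4   S0  S0 
(> = start, * = accepting)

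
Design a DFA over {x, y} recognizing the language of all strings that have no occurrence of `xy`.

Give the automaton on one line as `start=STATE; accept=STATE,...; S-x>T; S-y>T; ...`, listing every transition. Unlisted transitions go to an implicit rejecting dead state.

This is the complement of 'contains `xy`'. Use the same substring-matching states — s0 through s2 holding how much of `xy` has just been matched — but flip the accepting set: everything except the trap s2 accepts.
A 3-state machine:
        x   y  
>* s0   s1  s0 
 * s1   s1  s2 
   s2   s2  s2 
(> = start, * = accepting)

start=s0; accept=s0,s1; s0-x>s1; s0-y>s0; s1-x>s1; s1-y>s2; s2-x>s2; s2-y>s2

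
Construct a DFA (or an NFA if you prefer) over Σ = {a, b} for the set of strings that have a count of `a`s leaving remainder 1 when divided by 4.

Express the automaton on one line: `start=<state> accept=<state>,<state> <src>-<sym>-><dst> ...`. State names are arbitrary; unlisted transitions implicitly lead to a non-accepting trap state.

start=s0 accept=s1 s0-a->s1 s0-b->s0 s1-a->s2 s1-b->s1 s2-a->s3 s2-b->s2 s3-a->s0 s3-b->s3

Keep the running count of `a`s modulo 4: each `a` advances along the cycle s0 → s1 → s2 → s3 → s0 while other symbols loop. Accept at s1.
        a   b  
>  s0   s1  s0 
 * s1   s2  s1 
   s2   s3  s2 
   s3   s0  s3 
(> = start, * = accepting)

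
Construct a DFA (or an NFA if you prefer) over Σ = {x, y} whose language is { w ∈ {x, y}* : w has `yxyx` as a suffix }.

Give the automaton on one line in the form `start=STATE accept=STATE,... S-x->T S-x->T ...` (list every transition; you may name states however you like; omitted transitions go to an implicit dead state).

start=A accept=E A-x->A A-y->B B-x->C B-y->B C-x->A C-y->D D-x->E D-y->B E-x->A E-y->D

Remember how much of `yxyx` the current input suffix matches. State A means no match yet; B means the last symbol is `y`; C means the last 2 symbols are `yx`; D means the last 3 symbols are `yxy`; E means the last 4 symbols are `yxyx`. Only E accepts. On a mismatch, fall back to the longest proper suffix that is still a prefix of `yxyx`.
5 states suffice.
       x  y 
>  A   A  B 
   B   C  B 
   C   A  D 
   D   E  B 
 * E   A  D 
(> = start, * = accepting)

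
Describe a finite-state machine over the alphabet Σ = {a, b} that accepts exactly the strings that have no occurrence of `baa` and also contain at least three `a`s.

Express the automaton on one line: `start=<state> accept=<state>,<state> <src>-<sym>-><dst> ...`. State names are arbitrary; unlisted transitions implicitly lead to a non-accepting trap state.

Build one automaton per condition and run them in lockstep. One (4 states) tracks partial matches of the forbidden pattern `baa`; the other (5 states) tracks the count of `a`s, saturating at 4. Each combined state is a pair, one component from each; accept when both components accept. Equivalent product states are then merged.
12 states suffice.
          a    b  
>  q0     q1   q2 
   q1     q3   q4 
   q2     q5   q2 
   q3     q6   q7 
   q4     q8   q4 
   q5     q9   q4 
 * q6     q6  q10 
   q7    q11   q7 
   q8     q9   q7 
   q9     q9   q9 
 * q10   q11  q10 
 * q11    q9  q10 
(> = start, * = accepting)

start=q0 accept=q6,q10,q11 q0-a->q1 q0-b->q2 q1-a->q3 q1-b->q4 q2-a->q5 q2-b->q2 q3-a->q6 q3-b->q7 q4-a->q8 q4-b->q4 q5-a->q9 q5-b->q4 q6-a->q6 q6-b->q10 q7-a->q11 q7-b->q7 q8-a->q9 q8-b->q7 q9-a->q9 q9-b->q9 q10-a->q11 q10-b->q10 q11-a->q9 q11-b->q10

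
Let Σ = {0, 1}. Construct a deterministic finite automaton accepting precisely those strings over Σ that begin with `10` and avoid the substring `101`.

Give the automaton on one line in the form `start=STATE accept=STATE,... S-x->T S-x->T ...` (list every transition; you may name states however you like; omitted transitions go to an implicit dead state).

Run two small machines in parallel and take their product. One (4 states) tracks whether the input so far still matches the prefix `10`; the other (4 states) tracks partial matches of the forbidden pattern `101`. Each combined state is a pair, one component from each; accept when both components accept. Minimizing collapses redundant product states.
A 6-state machine:
        0   1  
>  S0   S1  S2 
   S1   S1  S1 
   S2   S3  S1 
 * S3   S4  S1 
 * S4   S4  S5 
 * S5   S3  S5 
(> = start, * = accepting)

start=S0 accept=S3,S4,S5 S0-0->S1 S0-1->S2 S1-0->S1 S1-1->S1 S2-0->S3 S2-1->S1 S3-0->S4 S3-1->S1 S4-0->S4 S4-1->S5 S5-0->S3 S5-1->S5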